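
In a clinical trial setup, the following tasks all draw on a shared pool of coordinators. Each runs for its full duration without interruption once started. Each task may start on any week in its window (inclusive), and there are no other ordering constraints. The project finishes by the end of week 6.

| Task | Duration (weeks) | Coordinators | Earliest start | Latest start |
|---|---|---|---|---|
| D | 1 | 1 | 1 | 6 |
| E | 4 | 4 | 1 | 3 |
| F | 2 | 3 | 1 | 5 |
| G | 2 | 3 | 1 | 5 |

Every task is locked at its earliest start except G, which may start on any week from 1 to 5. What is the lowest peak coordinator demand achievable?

8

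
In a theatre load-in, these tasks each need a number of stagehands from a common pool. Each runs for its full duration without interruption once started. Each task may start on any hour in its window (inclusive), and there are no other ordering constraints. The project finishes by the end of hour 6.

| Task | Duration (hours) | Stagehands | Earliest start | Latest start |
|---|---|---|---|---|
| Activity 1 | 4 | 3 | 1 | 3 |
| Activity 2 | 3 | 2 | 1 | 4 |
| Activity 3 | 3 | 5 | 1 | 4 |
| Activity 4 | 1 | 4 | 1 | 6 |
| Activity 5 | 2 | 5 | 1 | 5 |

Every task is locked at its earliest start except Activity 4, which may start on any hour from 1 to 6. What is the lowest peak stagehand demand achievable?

Activity 4@1: h1:19  h2:15  h3:10  h4:3  h5:0  h6:0 → peak 19
Activity 4@2: h1:15  h2:19  h3:10  h4:3  h5:0  h6:0 → peak 19
Activity 4@3: h1:15  h2:15  h3:14  h4:3  h5:0  h6:0 → peak 15
Activity 4@4: h1:15  h2:15  h3:10  h4:7  h5:0  h6:0 → peak 15
Activity 4@5: h1:15  h2:15  h3:10  h4:3  h5:4  h6:0 → peak 15
Activity 4@6: h1:15  h2:15  h3:10  h4:3  h5:0  h6:4 → peak 15
Best is Activity 4@3, peak 15.

15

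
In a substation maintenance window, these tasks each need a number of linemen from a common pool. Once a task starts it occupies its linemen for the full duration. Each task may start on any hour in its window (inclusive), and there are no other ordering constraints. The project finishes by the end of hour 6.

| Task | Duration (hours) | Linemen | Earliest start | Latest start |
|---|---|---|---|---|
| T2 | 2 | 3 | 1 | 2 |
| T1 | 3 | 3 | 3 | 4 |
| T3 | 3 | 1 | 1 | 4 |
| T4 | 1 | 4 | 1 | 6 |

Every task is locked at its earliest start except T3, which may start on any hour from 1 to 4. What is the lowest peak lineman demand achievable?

T3@1: h1:8  h2:4  h3:4  h4:3  h5:3  h6:0 → peak 8
T3@2: h1:7  h2:4  h3:4  h4:4  h5:3  h6:0 → peak 7
T3@3: h1:7  h2:3  h3:4  h4:4  h5:4  h6:0 → peak 7
T3@4: h1:7  h2:3  h3:3  h4:4  h5:4  h6:1 → peak 7
Best is T3@2, peak 7.

7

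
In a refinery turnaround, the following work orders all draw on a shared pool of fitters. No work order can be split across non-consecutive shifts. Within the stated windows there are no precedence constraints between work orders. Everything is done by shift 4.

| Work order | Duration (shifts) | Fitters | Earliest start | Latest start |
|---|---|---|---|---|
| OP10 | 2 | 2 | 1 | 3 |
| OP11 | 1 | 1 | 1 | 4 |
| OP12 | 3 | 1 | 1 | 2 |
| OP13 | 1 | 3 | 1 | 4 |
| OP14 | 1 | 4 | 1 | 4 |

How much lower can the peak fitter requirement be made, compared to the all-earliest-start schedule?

7

Early-start peak: s1:11  s2:3  s3:1  s4:0 ⇒ 11.
Leveled (OP10@1, OP11@1, OP12@1, OP13@3, OP14@4): s1:4  s2:3  s3:4  s4:4 ⇒ 4.
Reduction 11 − 4 = 7.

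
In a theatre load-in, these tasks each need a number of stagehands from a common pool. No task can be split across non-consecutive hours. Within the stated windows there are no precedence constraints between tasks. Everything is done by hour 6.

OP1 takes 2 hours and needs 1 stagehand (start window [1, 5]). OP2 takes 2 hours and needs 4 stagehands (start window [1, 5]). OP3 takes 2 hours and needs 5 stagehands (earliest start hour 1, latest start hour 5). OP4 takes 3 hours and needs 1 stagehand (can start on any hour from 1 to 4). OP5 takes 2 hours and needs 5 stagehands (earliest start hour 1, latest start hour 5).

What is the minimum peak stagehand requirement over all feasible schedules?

6

Early-start (OP1@1, OP2@1, OP3@1, OP4@1, OP5@1) gives peak 16: h1:16  h2:16  h3:1  h4:0  h5:0  h6:0.
Shift OP3→3, OP5→5.
Schedule OP1@1, OP2@1, OP3@3, OP4@1, OP5@5: h1:6  h2:6  h3:6  h4:5  h5:5  h6:5 — peak 6.
Total stagehand-hours = 33 over 6 hours ⇒ peak ≥ ⌈33/6⌉ = 6, so 6 is optimal.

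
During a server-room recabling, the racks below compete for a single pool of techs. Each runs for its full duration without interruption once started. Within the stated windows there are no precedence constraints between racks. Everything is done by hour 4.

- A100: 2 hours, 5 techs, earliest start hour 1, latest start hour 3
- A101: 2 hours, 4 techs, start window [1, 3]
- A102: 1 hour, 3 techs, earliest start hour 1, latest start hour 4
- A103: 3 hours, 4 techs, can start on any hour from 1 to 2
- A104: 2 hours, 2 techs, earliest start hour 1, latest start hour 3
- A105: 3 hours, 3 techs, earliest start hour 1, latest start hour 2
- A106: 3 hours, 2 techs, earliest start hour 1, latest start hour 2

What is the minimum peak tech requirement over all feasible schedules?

15

Early-start (A100@1, A101@1, A102@1, A103@1, A104@1, A105@1, A106@1) gives peak 23: h1:23  h2:20  h3:9  h4:0.
Shift A101→3, A104→3, A106→2.
Schedule A100@1, A101@3, A102@1, A103@1, A104@3, A105@1, A106@2: h1:15  h2:14  h3:15  h4:8 — peak 15.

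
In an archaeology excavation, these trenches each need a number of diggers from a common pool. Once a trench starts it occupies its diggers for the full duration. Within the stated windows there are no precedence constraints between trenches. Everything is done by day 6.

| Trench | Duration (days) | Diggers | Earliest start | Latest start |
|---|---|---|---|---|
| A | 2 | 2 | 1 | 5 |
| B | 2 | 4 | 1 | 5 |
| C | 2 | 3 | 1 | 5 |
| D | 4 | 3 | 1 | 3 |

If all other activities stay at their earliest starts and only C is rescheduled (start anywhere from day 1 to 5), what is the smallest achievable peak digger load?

9

C@1: d1:12  d2:12  d3:3  d4:3  d5:0  d6:0 → peak 12
C@2: d1:9  d2:12  d3:6  d4:3  d5:0  d6:0 → peak 12
C@3: d1:9  d2:9  d3:6  d4:6  d5:0  d6:0 → peak 9
C@4: d1:9  d2:9  d3:3  d4:6  d5:3  d6:0 → peak 9
C@5: d1:9  d2:9  d3:3  d4:3  d5:3  d6:3 → peak 9
Best is C@3, peak 9.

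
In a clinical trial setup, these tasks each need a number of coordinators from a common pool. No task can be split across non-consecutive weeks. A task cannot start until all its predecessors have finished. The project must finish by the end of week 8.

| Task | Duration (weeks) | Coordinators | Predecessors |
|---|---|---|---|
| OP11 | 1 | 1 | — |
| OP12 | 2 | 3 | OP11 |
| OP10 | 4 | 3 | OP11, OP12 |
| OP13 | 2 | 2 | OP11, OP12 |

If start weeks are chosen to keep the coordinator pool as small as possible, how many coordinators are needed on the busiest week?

5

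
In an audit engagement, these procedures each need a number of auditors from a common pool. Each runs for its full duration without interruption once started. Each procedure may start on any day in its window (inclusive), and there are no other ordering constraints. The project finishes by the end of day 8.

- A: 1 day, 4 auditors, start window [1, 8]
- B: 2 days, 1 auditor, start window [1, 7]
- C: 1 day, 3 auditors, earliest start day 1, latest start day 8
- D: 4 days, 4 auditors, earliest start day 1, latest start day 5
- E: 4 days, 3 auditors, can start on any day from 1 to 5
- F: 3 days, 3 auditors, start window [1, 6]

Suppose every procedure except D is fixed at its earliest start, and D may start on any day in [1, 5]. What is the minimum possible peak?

14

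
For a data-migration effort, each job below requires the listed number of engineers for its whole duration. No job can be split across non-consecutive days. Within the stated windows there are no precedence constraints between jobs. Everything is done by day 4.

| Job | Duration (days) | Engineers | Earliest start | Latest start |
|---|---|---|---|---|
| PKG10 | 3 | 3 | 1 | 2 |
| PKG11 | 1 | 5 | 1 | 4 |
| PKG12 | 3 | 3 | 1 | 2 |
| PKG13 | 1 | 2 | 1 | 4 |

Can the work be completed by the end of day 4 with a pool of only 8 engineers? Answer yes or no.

yes

Schedule PKG10@1, PKG11@4, PKG12@1, PKG13@4: d1:6  d2:6  d3:6  d4:7 — peak 7 ≤ 8.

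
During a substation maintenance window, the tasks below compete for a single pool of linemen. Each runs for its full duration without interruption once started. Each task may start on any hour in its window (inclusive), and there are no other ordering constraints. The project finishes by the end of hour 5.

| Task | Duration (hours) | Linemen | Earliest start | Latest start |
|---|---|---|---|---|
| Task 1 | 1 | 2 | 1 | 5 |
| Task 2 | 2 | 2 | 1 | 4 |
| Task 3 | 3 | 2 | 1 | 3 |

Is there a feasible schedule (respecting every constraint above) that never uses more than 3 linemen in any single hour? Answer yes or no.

no

The minimum achievable peak is 4; 3 < 4, so no feasible schedule stays within the cap.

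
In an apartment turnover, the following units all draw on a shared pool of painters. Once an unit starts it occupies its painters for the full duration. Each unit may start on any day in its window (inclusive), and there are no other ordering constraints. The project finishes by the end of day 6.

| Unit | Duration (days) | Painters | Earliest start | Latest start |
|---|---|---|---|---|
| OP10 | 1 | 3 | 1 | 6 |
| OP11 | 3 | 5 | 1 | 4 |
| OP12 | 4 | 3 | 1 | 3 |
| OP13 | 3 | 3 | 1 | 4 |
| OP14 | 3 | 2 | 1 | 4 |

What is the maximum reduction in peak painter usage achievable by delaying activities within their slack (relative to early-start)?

Early-start peak: d1:16  d2:13  d3:13  d4:3  d5:0  d6:0 ⇒ 16.
Leveled (OP10@1, OP11@1, OP12@2, OP13@4, OP14@4): d1:8  d2:8  d3:8  d4:8  d5:8  d6:5 ⇒ 8.
Reduction 16 − 8 = 8.

8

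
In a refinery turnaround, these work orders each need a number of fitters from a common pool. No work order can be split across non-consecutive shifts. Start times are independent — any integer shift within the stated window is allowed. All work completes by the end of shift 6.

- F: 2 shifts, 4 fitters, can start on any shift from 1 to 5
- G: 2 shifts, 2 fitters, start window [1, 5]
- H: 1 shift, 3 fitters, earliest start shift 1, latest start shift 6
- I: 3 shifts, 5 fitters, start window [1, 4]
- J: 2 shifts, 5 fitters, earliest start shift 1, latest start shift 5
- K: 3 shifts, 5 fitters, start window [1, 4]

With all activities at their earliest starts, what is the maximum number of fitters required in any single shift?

24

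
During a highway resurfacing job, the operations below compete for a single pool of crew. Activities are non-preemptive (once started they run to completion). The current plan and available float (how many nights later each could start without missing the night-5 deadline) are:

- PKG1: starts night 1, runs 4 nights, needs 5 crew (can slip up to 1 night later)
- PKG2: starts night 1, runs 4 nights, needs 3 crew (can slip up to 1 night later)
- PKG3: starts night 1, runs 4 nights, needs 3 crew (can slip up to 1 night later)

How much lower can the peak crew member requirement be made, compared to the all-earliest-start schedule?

Early-start peak: n1:11  n2:11  n3:11  n4:11  n5:0 ⇒ 11.
Leveled (PKG1@1, PKG2@1, PKG3@1): n1:11  n2:11  n3:11  n4:11  n5:0 ⇒ 11.
Reduction 11 − 11 = 0.

0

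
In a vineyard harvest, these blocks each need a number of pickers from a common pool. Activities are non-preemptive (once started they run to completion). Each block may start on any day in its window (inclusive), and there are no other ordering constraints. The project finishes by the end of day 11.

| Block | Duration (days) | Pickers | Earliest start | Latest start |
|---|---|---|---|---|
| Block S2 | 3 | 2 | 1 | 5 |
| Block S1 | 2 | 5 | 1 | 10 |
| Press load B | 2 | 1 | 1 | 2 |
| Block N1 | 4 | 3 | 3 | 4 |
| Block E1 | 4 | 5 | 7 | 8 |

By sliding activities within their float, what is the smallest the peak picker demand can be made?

6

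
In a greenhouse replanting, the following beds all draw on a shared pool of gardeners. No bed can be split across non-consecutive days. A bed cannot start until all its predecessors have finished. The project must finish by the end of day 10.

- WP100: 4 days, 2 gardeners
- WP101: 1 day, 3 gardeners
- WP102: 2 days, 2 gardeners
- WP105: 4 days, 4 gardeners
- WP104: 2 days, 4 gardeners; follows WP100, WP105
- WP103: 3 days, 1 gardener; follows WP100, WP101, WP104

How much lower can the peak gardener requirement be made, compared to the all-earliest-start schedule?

5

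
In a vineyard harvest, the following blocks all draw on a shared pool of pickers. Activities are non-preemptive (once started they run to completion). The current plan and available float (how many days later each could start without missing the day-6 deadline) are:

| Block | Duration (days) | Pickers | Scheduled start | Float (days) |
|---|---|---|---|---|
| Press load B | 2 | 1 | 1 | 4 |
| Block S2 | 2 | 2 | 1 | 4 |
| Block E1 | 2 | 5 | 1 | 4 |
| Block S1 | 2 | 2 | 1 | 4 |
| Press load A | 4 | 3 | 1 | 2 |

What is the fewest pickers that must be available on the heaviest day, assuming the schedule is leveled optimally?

6

Early-start (Press load B@1, Block S2@1, Block E1@1, Block S1@1, Press load A@1) gives peak 13: d1:13  d2:13  d3:3  d4:3  d5:0  d6:0.
Shift Block E1→5, Block S1→3.
Schedule Press load B@1, Block S2@1, Block E1@5, Block S1@3, Press load A@1: d1:6  d2:6  d3:5  d4:5  d5:5  d6:5 — peak 6.
Total picker-days = 32 over 6 days ⇒ peak ≥ ⌈32/6⌉ = 6, so 6 is optimal.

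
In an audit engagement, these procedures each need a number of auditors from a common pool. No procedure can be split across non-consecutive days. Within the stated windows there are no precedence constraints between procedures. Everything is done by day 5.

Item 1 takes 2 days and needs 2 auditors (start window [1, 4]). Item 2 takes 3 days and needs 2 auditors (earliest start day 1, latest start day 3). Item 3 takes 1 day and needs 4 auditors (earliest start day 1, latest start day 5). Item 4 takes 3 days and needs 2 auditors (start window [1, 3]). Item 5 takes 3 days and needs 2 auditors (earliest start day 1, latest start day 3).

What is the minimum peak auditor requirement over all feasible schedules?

Early-start (Item 1@1, Item 2@1, Item 3@1, Item 4@1, Item 5@1) gives peak 12: d1:12  d2:8  d3:6  d4:0  d5:0.
Shift Item 3→4, Item 5→3.
Schedule Item 1@1, Item 2@1, Item 3@4, Item 4@1, Item 5@3: d1:6  d2:6  d3:6  d4:6  d5:2 — peak 6.
Total auditor-days = 26 over 5 days ⇒ peak ≥ ⌈26/5⌉ = 6, so 6 is optimal.

6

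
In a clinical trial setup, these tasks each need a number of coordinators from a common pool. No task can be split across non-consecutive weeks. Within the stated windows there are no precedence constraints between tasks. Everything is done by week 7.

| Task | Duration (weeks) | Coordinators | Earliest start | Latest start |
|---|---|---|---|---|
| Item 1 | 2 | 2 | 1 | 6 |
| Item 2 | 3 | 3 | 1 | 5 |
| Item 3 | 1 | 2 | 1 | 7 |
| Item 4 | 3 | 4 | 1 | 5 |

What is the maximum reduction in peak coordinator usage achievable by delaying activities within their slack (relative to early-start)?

Early-start peak: w1:11  w2:9  w3:7  w4:0  w5:0  w6:0  w7:0 ⇒ 11.
Leveled (Item 1@1, Item 2@1, Item 3@3, Item 4@4): w1:5  w2:5  w3:5  w4:4  w5:4  w6:4  w7:0 ⇒ 5.
Reduction 11 − 5 = 6.

6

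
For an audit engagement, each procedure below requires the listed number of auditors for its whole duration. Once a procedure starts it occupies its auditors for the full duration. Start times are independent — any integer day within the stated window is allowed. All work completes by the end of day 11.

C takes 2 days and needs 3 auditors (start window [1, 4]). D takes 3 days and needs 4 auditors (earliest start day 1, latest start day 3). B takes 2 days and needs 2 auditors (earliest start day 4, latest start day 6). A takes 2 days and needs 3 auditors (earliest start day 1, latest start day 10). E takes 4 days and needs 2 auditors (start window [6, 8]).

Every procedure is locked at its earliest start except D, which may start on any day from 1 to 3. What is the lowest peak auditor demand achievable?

D@1: d1:10  d2:10  d3:4  d4:2  d5:2  d6:2  d7:2  d8:2  d9:2  d10:0  d11:0 → peak 10
D@2: d1:6  d2:10  d3:4  d4:6  d5:2  d6:2  d7:2  d8:2  d9:2  d10:0  d11:0 → peak 10
D@3: d1:6  d2:6  d3:4  d4:6  d5:6  d6:2  d7:2  d8:2  d9:2  d10:0  d11:0 → peak 6
Best is D@3, peak 6.

6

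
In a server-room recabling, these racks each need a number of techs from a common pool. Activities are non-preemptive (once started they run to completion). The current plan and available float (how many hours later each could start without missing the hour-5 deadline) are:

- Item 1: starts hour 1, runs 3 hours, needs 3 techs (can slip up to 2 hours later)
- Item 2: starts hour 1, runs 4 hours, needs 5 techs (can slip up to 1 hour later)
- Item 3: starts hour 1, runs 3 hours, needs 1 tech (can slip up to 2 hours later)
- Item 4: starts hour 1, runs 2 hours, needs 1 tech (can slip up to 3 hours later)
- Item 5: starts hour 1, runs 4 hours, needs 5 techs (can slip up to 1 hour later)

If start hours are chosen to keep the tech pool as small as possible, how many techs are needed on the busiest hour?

Early-start (Item 1@1, Item 2@1, Item 3@1, Item 4@1, Item 5@1) gives peak 15: h1:15  h2:15  h3:14  h4:10  h5:0.
Shift Item 4→4.
Schedule Item 1@1, Item 2@1, Item 3@1, Item 4@4, Item 5@1: h1:14  h2:14  h3:14  h4:11  h5:1 — peak 14.

14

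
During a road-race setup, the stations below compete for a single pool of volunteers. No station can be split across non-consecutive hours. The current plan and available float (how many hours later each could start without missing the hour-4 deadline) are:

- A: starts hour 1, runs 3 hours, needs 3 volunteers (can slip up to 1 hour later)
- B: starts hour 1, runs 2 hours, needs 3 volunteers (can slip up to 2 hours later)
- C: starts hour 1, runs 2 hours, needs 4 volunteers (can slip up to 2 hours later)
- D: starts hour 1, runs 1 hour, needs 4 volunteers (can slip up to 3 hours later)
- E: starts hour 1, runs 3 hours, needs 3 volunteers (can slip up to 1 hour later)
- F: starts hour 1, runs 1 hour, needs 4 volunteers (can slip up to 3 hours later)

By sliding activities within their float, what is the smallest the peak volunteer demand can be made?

11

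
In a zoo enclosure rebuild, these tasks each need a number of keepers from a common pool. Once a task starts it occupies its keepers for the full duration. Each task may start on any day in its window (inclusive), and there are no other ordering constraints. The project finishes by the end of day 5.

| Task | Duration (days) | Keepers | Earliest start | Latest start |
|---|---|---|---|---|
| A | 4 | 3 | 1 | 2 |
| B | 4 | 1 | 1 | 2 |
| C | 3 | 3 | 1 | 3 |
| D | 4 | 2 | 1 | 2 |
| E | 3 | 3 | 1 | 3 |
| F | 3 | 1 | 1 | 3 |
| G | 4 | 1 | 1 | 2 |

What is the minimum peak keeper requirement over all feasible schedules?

14

Schedule A@1, B@1, C@1, D@1, E@1, F@1, G@1: d1:14  d2:14  d3:14  d4:7  d5:0 — peak 14.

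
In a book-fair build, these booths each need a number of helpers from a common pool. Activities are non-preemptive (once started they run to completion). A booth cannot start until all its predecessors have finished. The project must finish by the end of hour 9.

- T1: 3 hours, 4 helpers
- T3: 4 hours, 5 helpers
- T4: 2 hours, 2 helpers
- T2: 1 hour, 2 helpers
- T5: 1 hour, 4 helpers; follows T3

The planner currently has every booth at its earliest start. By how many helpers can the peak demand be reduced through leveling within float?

7

Early-start peak: h1:13  h2:11  h3:9  h4:5  h5:4  h6:0  h7:0  h8:0  h9:0 ⇒ 13.
Leveled (T1@1, T3@4, T4@1, T2@3, T5@8): h1:6  h2:6  h3:6  h4:5  h5:5  h6:5  h7:5  h8:4  h9:0 ⇒ 6.
Reduction 13 − 6 = 7.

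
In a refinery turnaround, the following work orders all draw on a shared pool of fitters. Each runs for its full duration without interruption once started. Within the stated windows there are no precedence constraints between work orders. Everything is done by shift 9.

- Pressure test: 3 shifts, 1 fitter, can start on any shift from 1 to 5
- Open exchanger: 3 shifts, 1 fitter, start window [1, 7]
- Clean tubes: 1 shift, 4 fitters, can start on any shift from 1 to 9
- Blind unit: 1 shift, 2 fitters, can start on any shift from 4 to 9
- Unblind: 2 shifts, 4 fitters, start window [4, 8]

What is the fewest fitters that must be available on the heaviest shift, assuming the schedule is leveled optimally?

4

Early-start (Pressure test@1, Open exchanger@1, Clean tubes@1, Blind unit@4, Unblind@4) gives peak 6: s1:6  s2:2  s3:2  s4:6  s5:4  s6:0  s7:0  s8:0  s9:0.
Shift Clean tubes→4, Blind unit→5, Unblind→6.
Schedule Pressure test@1, Open exchanger@1, Clean tubes@4, Blind unit@5, Unblind@6: s1:2  s2:2  s3:2  s4:4  s5:2  s6:4  s7:4  s8:0  s9:0 — peak 4.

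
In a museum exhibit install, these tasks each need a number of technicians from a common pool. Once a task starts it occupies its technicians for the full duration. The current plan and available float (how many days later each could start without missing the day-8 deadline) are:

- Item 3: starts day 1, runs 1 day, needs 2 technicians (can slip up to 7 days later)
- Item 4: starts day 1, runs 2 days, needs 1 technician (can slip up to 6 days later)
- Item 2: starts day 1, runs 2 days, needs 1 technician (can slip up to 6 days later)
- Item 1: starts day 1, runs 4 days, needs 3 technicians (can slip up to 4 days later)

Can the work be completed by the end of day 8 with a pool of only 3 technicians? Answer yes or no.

Schedule Item 3@1, Item 4@1, Item 2@2, Item 1@4: d1:3  d2:2  d3:1  d4:3  d5:3  d6:3  d7:3  d8:0 — peak 3 ≤ 3.

yes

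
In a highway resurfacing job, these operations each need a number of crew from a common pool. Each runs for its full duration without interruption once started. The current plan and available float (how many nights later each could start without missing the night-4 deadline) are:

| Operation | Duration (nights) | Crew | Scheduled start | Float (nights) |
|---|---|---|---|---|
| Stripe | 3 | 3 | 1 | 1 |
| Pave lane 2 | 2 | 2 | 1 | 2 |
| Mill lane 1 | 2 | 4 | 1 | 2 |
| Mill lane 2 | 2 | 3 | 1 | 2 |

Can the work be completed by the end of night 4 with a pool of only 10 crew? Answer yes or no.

yes

Schedule Stripe@1, Pave lane 2@1, Mill lane 1@3, Mill lane 2@1: n1:8  n2:8  n3:7  n4:4 — peak 8 ≤ 10.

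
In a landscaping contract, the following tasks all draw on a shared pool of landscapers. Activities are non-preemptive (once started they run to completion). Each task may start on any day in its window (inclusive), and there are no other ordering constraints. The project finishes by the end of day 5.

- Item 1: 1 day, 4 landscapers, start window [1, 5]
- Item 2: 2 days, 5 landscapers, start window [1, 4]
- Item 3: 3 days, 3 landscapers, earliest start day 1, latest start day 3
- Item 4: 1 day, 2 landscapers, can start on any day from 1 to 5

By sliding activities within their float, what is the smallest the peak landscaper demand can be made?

7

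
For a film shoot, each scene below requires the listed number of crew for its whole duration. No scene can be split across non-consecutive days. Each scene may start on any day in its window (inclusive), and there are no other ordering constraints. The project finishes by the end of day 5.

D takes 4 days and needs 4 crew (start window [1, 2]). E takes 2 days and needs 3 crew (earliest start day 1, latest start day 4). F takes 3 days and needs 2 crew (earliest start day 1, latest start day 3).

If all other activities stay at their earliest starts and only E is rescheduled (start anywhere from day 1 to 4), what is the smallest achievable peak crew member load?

E@1: d1:9  d2:9  d3:6  d4:4  d5:0 → peak 9
E@2: d1:6  d2:9  d3:9  d4:4  d5:0 → peak 9
E@3: d1:6  d2:6  d3:9  d4:7  d5:0 → peak 9
E@4: d1:6  d2:6  d3:6  d4:7  d5:3 → peak 7
Best is E@4, peak 7.

7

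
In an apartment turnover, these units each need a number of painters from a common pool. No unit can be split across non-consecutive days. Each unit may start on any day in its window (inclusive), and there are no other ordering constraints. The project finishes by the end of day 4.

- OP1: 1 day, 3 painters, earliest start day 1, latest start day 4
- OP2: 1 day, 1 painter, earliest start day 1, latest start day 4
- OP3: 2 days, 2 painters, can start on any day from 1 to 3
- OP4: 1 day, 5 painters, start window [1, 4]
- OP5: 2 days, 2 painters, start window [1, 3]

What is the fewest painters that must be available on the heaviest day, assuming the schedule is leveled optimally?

Early-start (OP1@1, OP2@1, OP3@1, OP4@1, OP5@1) gives peak 13: d1:13  d2:4  d3:0  d4:0.
Shift OP3→2, OP4→4, OP5→2.
Schedule OP1@1, OP2@1, OP3@2, OP4@4, OP5@2: d1:4  d2:4  d3:4  d4:5 — peak 5.
Total painter-days = 17 over 4 days ⇒ peak ≥ ⌈17/4⌉ = 5, so 5 is optimal.

5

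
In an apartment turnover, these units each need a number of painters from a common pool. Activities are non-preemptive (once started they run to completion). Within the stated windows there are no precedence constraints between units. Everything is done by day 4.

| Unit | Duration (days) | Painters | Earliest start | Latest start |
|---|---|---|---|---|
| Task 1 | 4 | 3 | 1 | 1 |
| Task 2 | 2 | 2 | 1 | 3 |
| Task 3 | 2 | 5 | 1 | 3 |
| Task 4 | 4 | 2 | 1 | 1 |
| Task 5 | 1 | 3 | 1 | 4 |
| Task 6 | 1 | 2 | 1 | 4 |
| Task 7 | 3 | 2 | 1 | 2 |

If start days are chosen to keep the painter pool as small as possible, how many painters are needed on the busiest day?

12

Early-start (Task 1@1, Task 2@1, Task 3@1, Task 4@1, Task 5@1, Task 6@1, Task 7@1) gives peak 19: d1:19  d2:14  d3:7  d4:5.
Shift Task 3→3, Task 7→2.
Schedule Task 1@1, Task 2@1, Task 3@3, Task 4@1, Task 5@1, Task 6@1, Task 7@2: d1:12  d2:9  d3:12  d4:12 — peak 12.
Total painter-days = 45 over 4 days ⇒ peak ≥ ⌈45/4⌉ = 12, so 12 is optimal.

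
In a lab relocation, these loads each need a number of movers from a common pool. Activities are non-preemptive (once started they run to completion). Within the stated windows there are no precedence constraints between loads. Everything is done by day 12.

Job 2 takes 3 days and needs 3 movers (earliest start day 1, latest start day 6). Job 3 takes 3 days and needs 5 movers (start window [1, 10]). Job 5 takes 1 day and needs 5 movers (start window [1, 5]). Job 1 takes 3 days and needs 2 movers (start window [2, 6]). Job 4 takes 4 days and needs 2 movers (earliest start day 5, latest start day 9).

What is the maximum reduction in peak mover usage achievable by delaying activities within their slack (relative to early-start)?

8

Early-start peak: d1:13  d2:10  d3:10  d4:2  d5:2  d6:2  d7:2  d8:2  d9:0  d10:0  d11:0  d12:0 ⇒ 13.
Leveled (Job 2@1, Job 3@6, Job 5@5, Job 1@2, Job 4@9): d1:3  d2:5  d3:5  d4:2  d5:5  d6:5  d7:5  d8:5  d9:2  d10:2  d11:2  d12:2 ⇒ 5.
Reduction 13 − 5 = 8.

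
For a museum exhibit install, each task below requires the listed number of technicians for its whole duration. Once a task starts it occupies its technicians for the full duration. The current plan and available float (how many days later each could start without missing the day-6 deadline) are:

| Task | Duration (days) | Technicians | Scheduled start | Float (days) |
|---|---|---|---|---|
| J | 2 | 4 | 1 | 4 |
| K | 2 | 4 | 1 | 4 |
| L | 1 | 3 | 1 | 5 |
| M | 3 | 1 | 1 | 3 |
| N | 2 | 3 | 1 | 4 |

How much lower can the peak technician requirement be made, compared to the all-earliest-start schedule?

Early-start peak: d1:15  d2:12  d3:1  d4:0  d5:0  d6:0 ⇒ 15.
Leveled (J@1, K@3, L@5, M@1, N@5): d1:5  d2:5  d3:5  d4:4  d5:6  d6:3 ⇒ 6.
Reduction 15 − 6 = 9.

9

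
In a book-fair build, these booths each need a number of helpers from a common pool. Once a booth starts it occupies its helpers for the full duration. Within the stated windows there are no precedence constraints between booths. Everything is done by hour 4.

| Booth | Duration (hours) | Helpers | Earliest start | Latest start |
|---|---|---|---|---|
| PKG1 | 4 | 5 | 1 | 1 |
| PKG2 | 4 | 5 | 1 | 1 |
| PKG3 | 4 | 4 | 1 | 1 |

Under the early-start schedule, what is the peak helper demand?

14

Early-start schedule: PKG1@1, PKG2@1, PKG3@1.
Load per hour: hour 1: 14, hour 2: 14, hour 3: 14, hour 4: 14.
Peak is 14.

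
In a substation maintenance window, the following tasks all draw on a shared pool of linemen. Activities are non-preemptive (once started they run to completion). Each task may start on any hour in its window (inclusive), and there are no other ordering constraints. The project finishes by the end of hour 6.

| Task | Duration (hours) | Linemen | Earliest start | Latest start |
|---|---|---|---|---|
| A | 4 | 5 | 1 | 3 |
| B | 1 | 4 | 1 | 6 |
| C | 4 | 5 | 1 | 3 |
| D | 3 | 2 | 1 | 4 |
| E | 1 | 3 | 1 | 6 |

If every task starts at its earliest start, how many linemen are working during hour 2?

12

At early start, hour 2 has: A, C, D.
Demand: 5 + 5 + 2 = 12.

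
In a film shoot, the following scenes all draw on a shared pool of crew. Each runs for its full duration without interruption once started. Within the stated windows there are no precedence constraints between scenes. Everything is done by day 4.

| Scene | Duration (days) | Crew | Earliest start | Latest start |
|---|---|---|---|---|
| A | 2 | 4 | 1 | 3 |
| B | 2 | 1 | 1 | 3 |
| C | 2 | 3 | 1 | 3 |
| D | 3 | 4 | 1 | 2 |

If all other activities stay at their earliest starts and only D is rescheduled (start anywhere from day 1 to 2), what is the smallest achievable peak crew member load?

D@1: d1:12  d2:12  d3:4  d4:0 → peak 12
D@2: d1:8  d2:12  d3:4  d4:4 → peak 12
Best is D@1, peak 12.

12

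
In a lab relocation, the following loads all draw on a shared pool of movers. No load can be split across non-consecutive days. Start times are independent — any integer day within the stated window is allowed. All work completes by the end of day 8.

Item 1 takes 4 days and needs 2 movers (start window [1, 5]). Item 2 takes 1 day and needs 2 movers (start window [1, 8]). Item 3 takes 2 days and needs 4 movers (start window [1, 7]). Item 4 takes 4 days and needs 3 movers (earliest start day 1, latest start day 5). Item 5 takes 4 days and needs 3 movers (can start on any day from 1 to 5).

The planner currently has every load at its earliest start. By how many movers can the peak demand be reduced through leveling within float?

Early-start peak: d1:14  d2:12  d3:8  d4:8  d5:0  d6:0  d7:0  d8:0 ⇒ 14.
Leveled (Item 1@1, Item 2@1, Item 3@2, Item 4@4, Item 5@5): d1:4  d2:6  d3:6  d4:5  d5:6  d6:6  d7:6  d8:3 ⇒ 6.
Reduction 14 − 6 = 8.

8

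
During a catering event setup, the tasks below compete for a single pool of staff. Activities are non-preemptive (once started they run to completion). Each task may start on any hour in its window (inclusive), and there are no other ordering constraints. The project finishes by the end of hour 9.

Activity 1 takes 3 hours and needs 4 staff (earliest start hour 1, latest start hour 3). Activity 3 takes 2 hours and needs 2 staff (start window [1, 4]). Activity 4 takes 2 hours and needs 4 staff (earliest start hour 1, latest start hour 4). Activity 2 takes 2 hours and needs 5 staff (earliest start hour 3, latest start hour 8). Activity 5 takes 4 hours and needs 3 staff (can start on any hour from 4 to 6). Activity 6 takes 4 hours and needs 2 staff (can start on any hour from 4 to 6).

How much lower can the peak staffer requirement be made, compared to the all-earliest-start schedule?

Early-start peak: h1:10  h2:10  h3:9  h4:10  h5:5  h6:5  h7:5  h8:0  h9:0 ⇒ 10.
Leveled (Activity 1@1, Activity 3@1, Activity 4@4, Activity 2@8, Activity 5@4, Activity 6@6): h1:6  h2:6  h3:4  h4:7  h5:7  h6:5  h7:5  h8:7  h9:7 ⇒ 7.
Reduction 10 − 7 = 3.

3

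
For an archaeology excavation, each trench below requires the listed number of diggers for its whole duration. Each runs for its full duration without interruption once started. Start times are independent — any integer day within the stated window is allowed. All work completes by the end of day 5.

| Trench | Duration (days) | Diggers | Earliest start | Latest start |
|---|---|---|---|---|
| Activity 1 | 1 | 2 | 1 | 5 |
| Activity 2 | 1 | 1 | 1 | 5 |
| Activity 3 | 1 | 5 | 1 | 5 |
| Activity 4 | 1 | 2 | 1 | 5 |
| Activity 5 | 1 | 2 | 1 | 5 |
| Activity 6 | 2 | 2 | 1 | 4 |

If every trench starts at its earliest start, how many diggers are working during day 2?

At early start, day 2 has: Activity 6.
Demand: 2 = 2.

2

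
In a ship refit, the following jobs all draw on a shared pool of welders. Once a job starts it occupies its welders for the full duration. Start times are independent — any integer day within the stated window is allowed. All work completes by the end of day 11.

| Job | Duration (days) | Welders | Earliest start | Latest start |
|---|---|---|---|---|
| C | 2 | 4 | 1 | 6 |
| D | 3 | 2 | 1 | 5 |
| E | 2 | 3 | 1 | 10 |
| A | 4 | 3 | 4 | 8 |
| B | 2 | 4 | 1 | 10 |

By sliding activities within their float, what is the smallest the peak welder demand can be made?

Early-start (C@1, D@1, E@1, A@4, B@1) gives peak 13: d1:13  d2:13  d3:2  d4:3  d5:3  d6:3  d7:3  d8:0  d9:0  d10:0  d11:0.
Shift D→3, E→3, A→5, B→9.
Schedule C@1, D@3, E@3, A@5, B@9: d1:4  d2:4  d3:5  d4:5  d5:5  d6:3  d7:3  d8:3  d9:4  d10:4  d11:0 — peak 5.

5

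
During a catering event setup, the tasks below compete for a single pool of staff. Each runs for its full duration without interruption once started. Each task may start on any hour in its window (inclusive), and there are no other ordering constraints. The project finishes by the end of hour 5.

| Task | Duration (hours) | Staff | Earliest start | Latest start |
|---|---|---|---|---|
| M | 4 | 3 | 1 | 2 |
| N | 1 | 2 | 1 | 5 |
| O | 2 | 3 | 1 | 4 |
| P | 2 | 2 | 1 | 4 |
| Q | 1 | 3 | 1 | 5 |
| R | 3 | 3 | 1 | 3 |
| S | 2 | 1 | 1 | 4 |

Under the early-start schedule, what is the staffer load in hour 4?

At early start, hour 4 has: M.
Demand: 3 = 3.

3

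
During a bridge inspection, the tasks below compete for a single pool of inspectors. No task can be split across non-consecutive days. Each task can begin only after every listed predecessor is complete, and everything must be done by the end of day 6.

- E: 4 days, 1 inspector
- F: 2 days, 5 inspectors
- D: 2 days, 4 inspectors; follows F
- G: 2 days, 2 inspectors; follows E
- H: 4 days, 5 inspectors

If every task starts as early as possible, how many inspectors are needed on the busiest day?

Early-start schedule: E@1, F@1, D@3, G@5, H@1.
Load per day: day 1: 11, day 2: 11, day 3: 10, day 4: 10, day 5: 2, day 6: 2.
Peak is 11.

11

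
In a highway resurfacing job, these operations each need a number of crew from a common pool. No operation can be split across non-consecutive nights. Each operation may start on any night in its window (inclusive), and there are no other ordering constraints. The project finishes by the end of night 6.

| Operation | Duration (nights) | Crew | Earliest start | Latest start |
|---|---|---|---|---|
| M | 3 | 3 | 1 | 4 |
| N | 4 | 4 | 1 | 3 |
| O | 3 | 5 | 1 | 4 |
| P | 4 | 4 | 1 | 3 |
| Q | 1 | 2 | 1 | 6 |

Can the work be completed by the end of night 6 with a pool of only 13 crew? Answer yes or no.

yes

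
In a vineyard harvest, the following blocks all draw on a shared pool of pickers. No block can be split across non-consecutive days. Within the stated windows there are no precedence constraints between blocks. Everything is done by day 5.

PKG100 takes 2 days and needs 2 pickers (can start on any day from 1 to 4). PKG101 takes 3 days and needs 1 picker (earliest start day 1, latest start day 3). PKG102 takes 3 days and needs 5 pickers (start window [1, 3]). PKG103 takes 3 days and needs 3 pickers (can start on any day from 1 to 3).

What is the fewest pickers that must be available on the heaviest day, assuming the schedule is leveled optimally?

Early-start (PKG100@1, PKG101@1, PKG102@1, PKG103@1) gives peak 11: d1:11  d2:11  d3:9  d4:0  d5:0.
Shift PKG103→3.
Schedule PKG100@1, PKG101@1, PKG102@1, PKG103@3: d1:8  d2:8  d3:9  d4:3  d5:3 — peak 9.

9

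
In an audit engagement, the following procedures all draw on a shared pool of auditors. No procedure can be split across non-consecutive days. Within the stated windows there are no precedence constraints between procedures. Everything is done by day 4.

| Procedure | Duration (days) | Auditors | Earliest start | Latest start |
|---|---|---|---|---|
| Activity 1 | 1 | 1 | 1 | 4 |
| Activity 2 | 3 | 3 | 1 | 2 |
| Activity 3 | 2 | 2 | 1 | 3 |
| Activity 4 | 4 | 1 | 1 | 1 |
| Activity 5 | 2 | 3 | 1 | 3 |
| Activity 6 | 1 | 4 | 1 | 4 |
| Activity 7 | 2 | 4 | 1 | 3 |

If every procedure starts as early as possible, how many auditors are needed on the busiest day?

Early-start schedule: Activity 1@1, Activity 2@1, Activity 3@1, Activity 4@1, Activity 5@1, Activity 6@1, Activity 7@1.
Load per day: day 1: 18, day 2: 13, day 3: 4, day 4: 1.
Peak is 18.

18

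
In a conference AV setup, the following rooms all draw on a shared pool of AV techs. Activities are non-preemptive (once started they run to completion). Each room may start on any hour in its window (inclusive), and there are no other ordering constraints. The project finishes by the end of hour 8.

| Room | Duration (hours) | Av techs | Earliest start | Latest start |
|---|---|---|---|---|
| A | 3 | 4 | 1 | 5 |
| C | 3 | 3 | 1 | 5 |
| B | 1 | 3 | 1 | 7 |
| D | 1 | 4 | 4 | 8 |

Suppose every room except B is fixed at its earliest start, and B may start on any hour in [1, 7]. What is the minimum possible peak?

7

B@1: h1:10  h2:7  h3:7  h4:4  h5:0  h6:0  h7:0  h8:0 → peak 10
B@2: h1:7  h2:10  h3:7  h4:4  h5:0  h6:0  h7:0  h8:0 → peak 10
B@3: h1:7  h2:7  h3:10  h4:4  h5:0  h6:0  h7:0  h8:0 → peak 10
B@4: h1:7  h2:7  h3:7  h4:7  h5:0  h6:0  h7:0  h8:0 → peak 7
B@5: h1:7  h2:7  h3:7  h4:4  h5:3  h6:0  h7:0  h8:0 → peak 7
B@6: h1:7  h2:7  h3:7  h4:4  h5:0  h6:3  h7:0  h8:0 → peak 7
B@7: h1:7  h2:7  h3:7  h4:4  h5:0  h6:0  h7:3  h8:0 → peak 7
Best is B@4, peak 7.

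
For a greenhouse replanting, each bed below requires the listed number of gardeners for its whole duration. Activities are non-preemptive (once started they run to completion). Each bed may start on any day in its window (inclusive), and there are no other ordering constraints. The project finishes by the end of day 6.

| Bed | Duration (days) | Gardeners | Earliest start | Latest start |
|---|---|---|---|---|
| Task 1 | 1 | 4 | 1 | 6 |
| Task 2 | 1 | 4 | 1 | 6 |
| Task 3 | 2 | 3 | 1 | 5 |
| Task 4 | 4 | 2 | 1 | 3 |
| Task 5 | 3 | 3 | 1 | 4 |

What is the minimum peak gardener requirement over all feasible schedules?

Early-start (Task 1@1, Task 2@1, Task 3@1, Task 4@1, Task 5@1) gives peak 16: d1:16  d2:8  d3:5  d4:2  d5:0  d6:0.
Shift Task 2→2, Task 3→5, Task 5→3.
Schedule Task 1@1, Task 2@2, Task 3@5, Task 4@1, Task 5@3: d1:6  d2:6  d3:5  d4:5  d5:6  d6:3 — peak 6.
Total gardener-days = 31 over 6 days ⇒ peak ≥ ⌈31/6⌉ = 6, so 6 is optimal.

6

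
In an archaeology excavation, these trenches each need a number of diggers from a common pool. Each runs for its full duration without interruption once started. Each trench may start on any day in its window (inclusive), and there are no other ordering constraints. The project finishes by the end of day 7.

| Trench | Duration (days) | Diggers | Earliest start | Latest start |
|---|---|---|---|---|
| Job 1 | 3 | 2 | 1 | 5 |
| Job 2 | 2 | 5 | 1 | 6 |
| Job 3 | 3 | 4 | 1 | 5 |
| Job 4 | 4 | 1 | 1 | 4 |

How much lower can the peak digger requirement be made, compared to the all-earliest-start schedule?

Early-start peak: d1:12  d2:12  d3:7  d4:1  d5:0  d6:0  d7:0 ⇒ 12.
Leveled (Job 1@1, Job 2@4, Job 3@1, Job 4@4): d1:6  d2:6  d3:6  d4:6  d5:6  d6:1  d7:1 ⇒ 6.
Reduction 12 − 6 = 6.

6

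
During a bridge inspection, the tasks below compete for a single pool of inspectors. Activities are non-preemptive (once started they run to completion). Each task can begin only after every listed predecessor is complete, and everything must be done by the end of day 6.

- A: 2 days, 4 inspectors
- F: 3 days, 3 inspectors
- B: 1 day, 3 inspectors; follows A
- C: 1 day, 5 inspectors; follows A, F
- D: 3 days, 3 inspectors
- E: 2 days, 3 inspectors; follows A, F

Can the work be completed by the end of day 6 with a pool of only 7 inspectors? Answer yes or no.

no

The minimum achievable peak is 8; 7 < 8, so no feasible schedule stays within the cap.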